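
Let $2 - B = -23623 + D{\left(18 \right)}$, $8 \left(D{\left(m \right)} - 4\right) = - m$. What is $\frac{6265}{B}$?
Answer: $\frac{3580}{13499} \approx 0.2652$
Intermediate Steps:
$D{\left(m \right)} = 4 - \frac{m}{8}$ ($D{\left(m \right)} = 4 + \frac{\left(-1\right) m}{8} = 4 - \frac{m}{8}$)
$B = \frac{94493}{4}$ ($B = 2 - \left(-23623 + \left(4 - \frac{9}{4}\right)\right) = 2 - \left(-23623 + \frac{7}{4}\right) = 2 - - \frac{94485}{4} = 2 + \frac{94485}{4} = \frac{94493}{4} \approx 23623.0$)
$\frac{6265}{B} = \frac{6265}{\frac{94493}{4}} = 6265 \cdot \frac{4}{94493} = \frac{3580}{13499}$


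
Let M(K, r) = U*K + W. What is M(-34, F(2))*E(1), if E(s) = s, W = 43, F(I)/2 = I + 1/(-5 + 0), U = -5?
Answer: 213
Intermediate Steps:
F(I) = -⅖ + 2*I (F(I) = 2*(I + 1/(-5 + 0)) = 2*(I + 1/(-5)) = 2*(I - ⅕) = 2*(-⅕ + I) = -⅖ + 2*I)
M(K, r) = 43 - 5*K (M(K, r) = -5*K + 43 = 43 - 5*K)
M(-34, F(2))*E(1) = (43 - 5*(-34))*1 = (43 + 170)*1 = 213*1 = 213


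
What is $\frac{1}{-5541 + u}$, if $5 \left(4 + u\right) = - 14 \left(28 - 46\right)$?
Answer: $- \frac{5}{27473} \approx -0.000182$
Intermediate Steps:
$u = \frac{232}{5}$ ($u = -4 + \frac{\left(-14\right) \left(28 - 46\right)}{5} = -4 + \frac{\left(-14\right) \left(-18\right)}{5} = -4 + \frac{1}{5} \cdot 252 = -4 + \frac{252}{5} = \frac{232}{5} \approx 46.4$)
$\frac{1}{-5541 + u} = \frac{1}{-5541 + \frac{232}{5}} = \frac{1}{- \frac{27473}{5}} = - \frac{5}{27473}$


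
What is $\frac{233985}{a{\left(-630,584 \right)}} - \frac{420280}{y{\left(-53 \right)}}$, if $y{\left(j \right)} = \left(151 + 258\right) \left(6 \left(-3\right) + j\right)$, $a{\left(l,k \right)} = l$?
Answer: $- \frac{435327601}{1219638} \approx -356.93$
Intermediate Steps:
$y{\left(j \right)} = -7362 + 409 j$ ($y{\left(j \right)} = 409 \left(-18 + j\right) = -7362 + 409 j$)
$\frac{233985}{a{\left(-630,584 \right)}} - \frac{420280}{y{\left(-53 \right)}} = \frac{233985}{-630} - \frac{420280}{-7362 + 409 \left(-53\right)} = 233985 \left(- \frac{1}{630}\right) - \frac{420280}{-7362 - 21677} = - \frac{15599}{42} - \frac{420280}{-29039} = - \frac{15599}{42} - - \frac{420280}{29039} = - \frac{15599}{42} + \frac{420280}{29039} = - \frac{435327601}{1219638}$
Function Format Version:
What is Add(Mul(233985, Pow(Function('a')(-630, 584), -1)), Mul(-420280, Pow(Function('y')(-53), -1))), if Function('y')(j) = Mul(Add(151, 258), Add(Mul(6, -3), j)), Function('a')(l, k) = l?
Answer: Rational(-435327601, 1219638) ≈ -356.93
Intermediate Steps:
Function('y')(j) = Add(-7362, Mul(409, j)) (Function('y')(j) = Mul(409, Add(-18, j)) = Add(-7362, Mul(409, j)))
Add(Mul(233985, Pow(Function('a')(-630, 584), -1)), Mul(-420280, Pow(Function('y')(-53), -1))) = Add(Mul(233985, Pow(-630, -1)), Mul(-420280, Pow(Add(-7362, Mul(409, -53)), -1))) = Add(Mul(233985, Rational(-1, 630)), Mul(-420280, Pow(Add(-7362, -21677), -1))) = Add(Rational(-15599, 42), Mul(-420280, Pow(-29039, -1))) = Add(Rational(-15599, 42), Mul(-420280, Rational(-1, 29039))) = Add(Rational(-15599, 42), Rational(420280, 29039)) = Rational(-435327601, 1219638)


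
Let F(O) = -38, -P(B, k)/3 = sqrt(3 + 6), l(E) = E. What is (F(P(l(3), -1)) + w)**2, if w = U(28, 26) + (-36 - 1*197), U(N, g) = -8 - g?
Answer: 93025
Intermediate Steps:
P(B, k) = -9 (P(B, k) = -3*sqrt(3 + 6) = -3*sqrt(9) = -3*3 = -9)
w = -267 (w = (-8 - 1*26) + (-36 - 1*197) = (-8 - 26) + (-36 - 197) = -34 - 233 = -267)
(F(P(l(3), -1)) + w)**2 = (-38 - 267)**2 = (-305)**2 = 93025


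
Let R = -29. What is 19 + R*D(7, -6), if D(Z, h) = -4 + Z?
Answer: -68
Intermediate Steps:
19 + R*D(7, -6) = 19 - 29*(-4 + 7) = 19 - 29*3 = 19 - 87 = -68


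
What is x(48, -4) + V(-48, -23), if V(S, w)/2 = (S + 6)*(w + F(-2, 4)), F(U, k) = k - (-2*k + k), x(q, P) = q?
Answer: 1308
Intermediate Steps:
F(U, k) = 2*k (F(U, k) = k - (-1)*k = k + k = 2*k)
V(S, w) = 2*(6 + S)*(8 + w) (V(S, w) = 2*((S + 6)*(w + 2*4)) = 2*((6 + S)*(w + 8)) = 2*((6 + S)*(8 + w)) = 2*(6 + S)*(8 + w))
x(48, -4) + V(-48, -23) = 48 + (96 + 12*(-23) + 16*(-48) + 2*(-48)*(-23)) = 48 + (96 - 276 - 768 + 2208) = 48 + 1260 = 1308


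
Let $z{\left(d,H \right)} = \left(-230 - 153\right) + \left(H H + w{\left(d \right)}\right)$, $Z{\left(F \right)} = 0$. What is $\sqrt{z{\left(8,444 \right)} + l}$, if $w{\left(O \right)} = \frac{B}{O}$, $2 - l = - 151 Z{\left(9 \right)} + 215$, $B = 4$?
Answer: $\frac{\sqrt{786162}}{2} \approx 443.33$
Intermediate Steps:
$l = -213$ ($l = 2 - \left(\left(-151\right) 0 + 215\right) = 2 - \left(0 + 215\right) = 2 - 215 = -213$)
$w{\left(O \right)} = \frac{4}{O}$
$z{\left(d,H \right)} = -383 + H^{2} + \frac{4}{d}$ ($z{\left(d,H \right)} = \left(-230 - 153\right) + \left(H H + \frac{4}{d}\right) = -383 + \left(H^{2} + \frac{4}{d}\right) = -383 + H^{2} + \frac{4}{d}$)
$\sqrt{z{\left(8,444 \right)} + l} = \sqrt{\left(-383 + 444^{2} + \frac{4}{8}\right) - 213} = \sqrt{\left(-383 + 197136 + 4 \cdot \frac{1}{8}\right) - 213} = \sqrt{\left(-383 + 197136 + \frac{1}{2}\right) - 213} = \sqrt{\frac{393507}{2} - 213} = \sqrt{\frac{393081}{2}} = \frac{\sqrt{786162}}{2}$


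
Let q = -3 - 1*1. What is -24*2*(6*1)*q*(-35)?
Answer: -40320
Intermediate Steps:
q = -4 (q = -3 - 1 = -4)
-24*2*(6*1)*q*(-35) = -24*2*(6*1)*(-4)*(-35) = -24*2*6*(-4)*(-35) = -288*(-4)*(-35) = -24*(-48)*(-35) = 1152*(-35) = -40320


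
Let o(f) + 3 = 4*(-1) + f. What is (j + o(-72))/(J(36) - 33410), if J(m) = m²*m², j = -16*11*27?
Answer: -4831/1646206 ≈ -0.0029346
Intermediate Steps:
o(f) = -7 + f (o(f) = -3 + (4*(-1) + f) = -3 + (-4 + f) = -7 + f)
j = -4752 (j = -176*27 = -4752)
J(m) = m⁴
(j + o(-72))/(J(36) - 33410) = (-4752 + (-7 - 72))/(36⁴ - 33410) = (-4752 - 79)/(1679616 - 33410) = -4831/1646206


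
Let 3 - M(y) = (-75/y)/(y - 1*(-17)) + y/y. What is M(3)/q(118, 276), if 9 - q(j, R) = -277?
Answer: 1/88 ≈ 0.011364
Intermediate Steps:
q(j, R) = 286 (q(j, R) = 9 - 1*(-277) = 9 + 277 = 286)
M(y) = 2 + 75/(y*(17 + y)) (M(y) = 3 - ((-75/y)/(y - 1*(-17)) + y/y) = 3 - ((-75/y)/(y + 17) + 1) = 3 - ((-75/y)/(17 + y) + 1) = 3 - (-75/(y*(17 + y)) + 1) = 3 - (1 - 75/(y*(17 + y))) = 3 + (-1 + 75/(y*(17 + y))) = 2 + 75/(y*(17 + y)))
M(3)/q(118, 276) = ((75 + 2*3² + 34*3)/(3*(17 + 3)))/286 = ((⅓)*(75 + 2*9 + 102)/20)*(1/286) = ((⅓)*(1/20)*(75 + 18 + 102))*(1/286) = ((⅓)*(1/20)*195)*(1/286) = (13/4)*(1/286) = 1/88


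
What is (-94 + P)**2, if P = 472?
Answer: 142884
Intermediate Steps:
(-94 + P)**2 = (-94 + 472)**2 = 378**2 = 142884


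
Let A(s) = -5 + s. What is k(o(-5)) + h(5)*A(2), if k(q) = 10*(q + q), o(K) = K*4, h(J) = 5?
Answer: -415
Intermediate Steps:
o(K) = 4*K
k(q) = 20*q (k(q) = 10*(2*q) = 20*q)
k(o(-5)) + h(5)*A(2) = 20*(4*(-5)) + 5*(-5 + 2) = 20*(-20) + 5*(-3) = -400 - 15 = -415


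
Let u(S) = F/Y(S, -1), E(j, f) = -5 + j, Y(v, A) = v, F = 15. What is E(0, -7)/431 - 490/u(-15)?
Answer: 211185/431 ≈ 489.99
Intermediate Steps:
u(S) = 15/S
E(0, -7)/431 - 490/u(-15) = (-5 + 0)/431 - 490/(15/(-15)) = -5*1/431 - 490/(15*(-1/15)) = -5/431 - 490/(-1) = -5/431 - 490*(-1) = -5/431 + 490 = 211185/431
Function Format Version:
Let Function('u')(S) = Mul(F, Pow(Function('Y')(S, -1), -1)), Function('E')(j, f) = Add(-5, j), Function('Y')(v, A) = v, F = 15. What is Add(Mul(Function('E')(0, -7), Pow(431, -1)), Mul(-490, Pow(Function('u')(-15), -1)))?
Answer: Rational(211185, 431) ≈ 489.99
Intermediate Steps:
Function('u')(S) = Mul(15, Pow(S, -1))
Add(Mul(Function('E')(0, -7), Pow(431, -1)), Mul(-490, Pow(Function('u')(-15), -1))) = Add(Mul(Add(-5, 0), Pow(431, -1)), Mul(-490, Pow(Mul(15, Pow(-15, -1)), -1))) = Add(Mul(-5, Rational(1, 431)), Mul(-490, Pow(Mul(15, Rational(-1, 15)), -1))) = Add(Rational(-5, 431), Mul(-490, Pow(-1, -1))) = Add(Rational(-5, 431), Mul(-490, -1)) = Add(Rational(-5, 431), 490) = Rational(211185, 431)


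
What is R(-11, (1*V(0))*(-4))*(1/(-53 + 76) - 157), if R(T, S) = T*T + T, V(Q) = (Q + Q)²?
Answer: -397100/23 ≈ -17265.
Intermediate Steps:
V(Q) = 4*Q² (V(Q) = (2*Q)² = 4*Q²)
R(T, S) = T + T² (R(T, S) = T² + T = T + T²)
R(-11, (1*V(0))*(-4))*(1/(-53 + 76) - 157) = (-11*(1 - 11))*(1/(-53 + 76) - 157) = (-11*(-10))*(1/23 - 157) = 110*(1/23 - 157) = 110*(-3610/23) = -397100/23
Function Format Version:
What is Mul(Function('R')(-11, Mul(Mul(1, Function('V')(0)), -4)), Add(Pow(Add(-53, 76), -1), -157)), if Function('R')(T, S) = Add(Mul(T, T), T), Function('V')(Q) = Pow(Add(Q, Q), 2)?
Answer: Rational(-397100, 23) ≈ -17265.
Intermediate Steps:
Function('V')(Q) = Mul(4, Pow(Q, 2)) (Function('V')(Q) = Pow(Mul(2, Q), 2) = Mul(4, Pow(Q, 2)))
Function('R')(T, S) = Add(T, Pow(T, 2)) (Function('R')(T, S) = Add(Pow(T, 2), T) = Add(T, Pow(T, 2)))
Mul(Function('R')(-11, Mul(Mul(1, Function('V')(0)), -4)), Add(Pow(Add(-53, 76), -1), -157)) = Mul(Mul(-11, Add(1, -11)), Add(Pow(Add(-53, 76), -1), -157)) = Mul(Mul(-11, -10), Add(Pow(23, -1), -157)) = Mul(110, Add(Rational(1, 23), -157)) = Mul(110, Rational(-3610, 23)) = Rational(-397100, 23)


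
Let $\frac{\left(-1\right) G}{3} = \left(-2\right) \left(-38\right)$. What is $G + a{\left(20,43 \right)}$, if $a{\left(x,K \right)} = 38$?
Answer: $-190$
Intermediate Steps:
$G = -228$ ($G = - 3 \left(\left(-2\right) \left(-38\right)\right) = \left(-3\right) 76 = -228$)
$G + a{\left(20,43 \right)} = -228 + 38 = -190$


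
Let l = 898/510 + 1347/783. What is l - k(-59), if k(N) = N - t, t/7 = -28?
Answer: -2962117/22185 ≈ -133.52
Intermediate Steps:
t = -196 (t = 7*(-28) = -196)
k(N) = 196 + N (k(N) = N - 1*(-196) = N + 196 = 196 + N)
l = 77228/22185 (l = 898*(1/510) + 1347*(1/783) = 449/255 + 449/261 = 77228/22185 ≈ 3.4811)
l - k(-59) = 77228/22185 - (196 - 59) = 77228/22185 - 1*137 = 77228/22185 - 137 = -2962117/22185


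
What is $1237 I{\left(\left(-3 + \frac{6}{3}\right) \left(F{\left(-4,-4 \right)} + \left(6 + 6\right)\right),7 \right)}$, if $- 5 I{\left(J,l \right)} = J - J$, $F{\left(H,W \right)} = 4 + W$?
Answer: $0$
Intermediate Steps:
$I{\left(J,l \right)} = 0$ ($I{\left(J,l \right)} = - \frac{J - J}{5} = \left(- \frac{1}{5}\right) 0 = 0$)
$1237 I{\left(\left(-3 + \frac{6}{3}\right) \left(F{\left(-4,-4 \right)} + \left(6 + 6\right)\right),7 \right)} = 1237 \cdot 0 = 0$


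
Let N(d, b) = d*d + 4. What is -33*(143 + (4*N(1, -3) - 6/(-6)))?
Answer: -5412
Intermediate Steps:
N(d, b) = 4 + d² (N(d, b) = d² + 4 = 4 + d²)
-33*(143 + (4*N(1, -3) - 6/(-6))) = -33*(143 + (4*(4 + 1²) - 6/(-6))) = -33*(143 + (4*(4 + 1) - 6*(-⅙))) = -33*(143 + (4*5 + 1)) = -33*(143 + (20 + 1)) = -33*(143 + 21) = -33*164 = -5412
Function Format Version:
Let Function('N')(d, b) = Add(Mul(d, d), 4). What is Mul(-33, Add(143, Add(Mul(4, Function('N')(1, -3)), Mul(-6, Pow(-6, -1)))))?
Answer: -5412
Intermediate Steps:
Function('N')(d, b) = Add(4, Pow(d, 2)) (Function('N')(d, b) = Add(Pow(d, 2), 4) = Add(4, Pow(d, 2)))
Mul(-33, Add(143, Add(Mul(4, Function('N')(1, -3)), Mul(-6, Pow(-6, -1))))) = Mul(-33, Add(143, Add(Mul(4, Add(4, Pow(1, 2))), Mul(-6, Pow(-6, -1))))) = Mul(-33, Add(143, Add(Mul(4, Add(4, 1)), Mul(-6, Rational(-1, 6))))) = Mul(-33, Add(143, Add(Mul(4, 5), 1))) = Mul(-33, Add(143, Add(20, 1))) = Mul(-33, Add(143, 21)) = Mul(-33, 164) = -5412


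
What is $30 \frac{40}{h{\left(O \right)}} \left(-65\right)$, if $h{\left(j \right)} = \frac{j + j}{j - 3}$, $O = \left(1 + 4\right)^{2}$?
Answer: $-34320$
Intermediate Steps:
$O = 25$ ($O = 5^{2} = 25$)
$h{\left(j \right)} = \frac{2 j}{-3 + j}$
$30 \frac{40}{h{\left(O \right)}} \left(-65\right) = 30 \frac{40}{2 \cdot 25 \frac{1}{-3 + 25}} \left(-65\right) = 30 \frac{40}{2 \cdot 25 \cdot \frac{1}{22}} \left(-65\right) = 30 \frac{40}{\frac{25}{11}} \left(-65\right) = 30 \cdot 40 \cdot \frac{11}{25} \left(-65\right) = 30 \cdot \frac{88}{5} \left(-65\right) = 528 \left(-65\right) = -34320$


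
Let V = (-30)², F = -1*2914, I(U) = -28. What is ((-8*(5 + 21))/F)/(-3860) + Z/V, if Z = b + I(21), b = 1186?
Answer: 54271013/42180150 ≈ 1.2866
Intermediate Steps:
F = -2914
V = 900
Z = 1158 (Z = 1186 - 28 = 1158)
((-8*(5 + 21))/F)/(-3860) + Z/V = (-8*(5 + 21)/(-2914))/(-3860) + 1158/900 = (-8*26*(-1/2914))*(-1/3860) + 1158*(1/900) = -208*(-1/2914)*(-1/3860) + 193/150 = (104/1457)*(-1/3860) + 193/150 = -26/1406005 + 193/150 = 54271013/42180150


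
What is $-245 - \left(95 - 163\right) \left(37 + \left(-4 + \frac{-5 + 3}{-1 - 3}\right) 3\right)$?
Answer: $1557$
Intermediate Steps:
$-245 - \left(95 - 163\right) \left(37 + \left(-4 + \frac{-5 + 3}{-1 - 3}\right) 3\right) = -245 - - 68 \left(37 + \left(-4 - \frac{2}{-4}\right) 3\right) = -245 - - 68 \left(37 + \left(-4 - - \frac{1}{2}\right) 3\right) = -245 - - 68 \left(37 + \left(-4 + \frac{1}{2}\right) 3\right) = -245 - - 68 \left(37 - \frac{21}{2}\right) = -245 - \left(-68\right) \frac{53}{2} = -245 - -1802 = -245 + 1802 = 1557$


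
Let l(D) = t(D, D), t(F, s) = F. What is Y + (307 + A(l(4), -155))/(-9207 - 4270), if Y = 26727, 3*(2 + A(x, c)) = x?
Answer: 1080598418/40431 ≈ 26727.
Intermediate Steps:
l(D) = D
A(x, c) = -2 + x/3
Y + (307 + A(l(4), -155))/(-9207 - 4270) = 26727 + (307 + (-2 + (1/3)*4))/(-9207 - 4270) = 26727 + (307 + (-2 + 4/3))/(-13477) = 26727 + (307 - 2/3)*(-1/13477) = 26727 + (919/3)*(-1/13477) = 26727 - 919/40431 = 1080598418/40431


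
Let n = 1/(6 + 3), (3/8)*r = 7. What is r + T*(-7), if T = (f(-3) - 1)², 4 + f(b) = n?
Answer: -12040/81 ≈ -148.64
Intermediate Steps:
r = 56/3 (r = (8/3)*7 = 56/3 ≈ 18.667)
n = ⅑ (n = 1/9 = ⅑ ≈ 0.11111)
f(b) = -35/9 (f(b) = -4 + ⅑ = -35/9)
T = 1936/81 (T = (-35/9 - 1)² = (-44/9)² = 1936/81 ≈ 23.901)
r + T*(-7) = 56/3 + (1936/81)*(-7) = 56/3 - 13552/81 = -12040/81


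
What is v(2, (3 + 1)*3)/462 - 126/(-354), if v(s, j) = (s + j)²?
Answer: 1519/1947 ≈ 0.78017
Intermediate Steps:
v(s, j) = (j + s)²
v(2, (3 + 1)*3)/462 - 126/(-354) = ((3 + 1)*3 + 2)²/462 - 126/(-354) = (4*3 + 2)²*(1/462) - 126*(-1/354) = (12 + 2)²*(1/462) + 21/59 = 14²*(1/462) + 21/59 = 196*(1/462) + 21/59 = 14/33 + 21/59 = 1519/1947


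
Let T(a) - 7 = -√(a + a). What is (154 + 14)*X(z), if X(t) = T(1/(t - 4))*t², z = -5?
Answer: 29400 - 1400*I*√2 ≈ 29400.0 - 1979.9*I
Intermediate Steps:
T(a) = 7 - √2*√a (T(a) = 7 - √(a + a) = 7 - √(2*a) = 7 - √2*√a)
X(t) = t²*(7 - √2*√(1/(-4 + t))) (X(t) = (7 - √2*√(1/(t - 4)))*t² = (7 - √2*√(1/(-4 + t)))*t² = t²*(7 - √2*√(1/(-4 + t))))
(154 + 14)*X(z) = (154 + 14)*((-5)²*(7 - √2*√(1/(-4 - 5)))) = 168*(25*(7 - √2*√(1/(-9)))) = 168*(25*(7 - √2*√(-⅑))) = 168*(25*(7 - √2*I/3)) = 168*(25*(7 - I*√2/3)) = 168*(175 - 25*I*√2/3) = 29400 - 1400*I*√2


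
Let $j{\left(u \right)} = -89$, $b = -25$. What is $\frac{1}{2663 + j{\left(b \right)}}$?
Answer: $\frac{1}{2574} \approx 0.0003885$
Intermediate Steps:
$\frac{1}{2663 + j{\left(b \right)}} = \frac{1}{2663 - 89} = \frac{1}{2574}$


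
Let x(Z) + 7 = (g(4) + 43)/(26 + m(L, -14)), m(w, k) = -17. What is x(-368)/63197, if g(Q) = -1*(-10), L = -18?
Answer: -10/568773 ≈ -1.7582e-5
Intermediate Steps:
g(Q) = 10
x(Z) = -10/9 (x(Z) = -7 + (10 + 43)/(26 - 17) = -7 + 53/9 = -10/9)
x(-368)/63197 = -10/9/63197 = -10/9*1/63197 = -10/568773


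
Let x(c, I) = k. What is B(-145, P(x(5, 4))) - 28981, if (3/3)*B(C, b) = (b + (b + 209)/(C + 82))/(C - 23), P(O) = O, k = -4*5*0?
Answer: -306734695/10584 ≈ -28981.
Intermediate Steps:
k = 0 (k = -20*0 = 0)
x(c, I) = 0
B(C, b) = (b + (209 + b)/(82 + C))/(-23 + C) (B(C, b) = (b + (b + 209)/(C + 82))/(C - 23) = (b + (209 + b)/(82 + C))/(-23 + C))
B(-145, P(x(5, 4))) - 28981 = (209 + 83*0 - 145*0)/(-1886 + (-145)² + 59*(-145)) - 28981 = (209 + 0 + 0)/(-1886 + 21025 - 8555) - 28981 = 209/10584 - 28981 = -306734695/10584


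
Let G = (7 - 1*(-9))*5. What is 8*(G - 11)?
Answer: 552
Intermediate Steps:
G = 80 (G = (7 + 9)*5 = 16*5 = 80)
8*(G - 11) = 8*(80 - 11) = 8*69 = 552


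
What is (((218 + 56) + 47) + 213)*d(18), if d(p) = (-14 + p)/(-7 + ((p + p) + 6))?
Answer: 2136/35 ≈ 61.029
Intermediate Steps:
d(p) = (-14 + p)/(-1 + 2*p) (d(p) = (-14 + p)/(-7 + (2*p + 6)) = (-14 + p)/(-7 + (6 + 2*p)) = (-14 + p)/(-1 + 2*p))
(((218 + 56) + 47) + 213)*d(18) = (((218 + 56) + 47) + 213)*((-14 + 18)/(-1 + 2*18)) = ((274 + 47) + 213)*(4/(-1 + 36)) = (321 + 213)*(4/35) = 534*((1/35)*4) = 534*(4/35) = 2136/35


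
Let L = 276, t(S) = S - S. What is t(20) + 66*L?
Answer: 18216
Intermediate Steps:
t(S) = 0
t(20) + 66*L = 0 + 66*276 = 0 + 18216 = 18216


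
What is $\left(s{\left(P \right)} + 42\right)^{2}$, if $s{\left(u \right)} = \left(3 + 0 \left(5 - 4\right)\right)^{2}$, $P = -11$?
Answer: $2601$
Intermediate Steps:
$s{\left(u \right)} = 9$ ($s{\left(u \right)} = \left(3 + 0 \cdot 1\right)^{2} = \left(3 + 0\right)^{2} = 3^{2} = 9$)
$\left(s{\left(P \right)} + 42\right)^{2} = \left(9 + 42\right)^{2} = 51^{2} = 2601$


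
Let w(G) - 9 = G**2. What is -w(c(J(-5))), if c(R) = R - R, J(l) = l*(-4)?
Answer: -9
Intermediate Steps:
J(l) = -4*l
c(R) = 0
w(G) = 9 + G**2
-w(c(J(-5))) = -(9 + 0**2) = -(9 + 0) = -1*9 = -9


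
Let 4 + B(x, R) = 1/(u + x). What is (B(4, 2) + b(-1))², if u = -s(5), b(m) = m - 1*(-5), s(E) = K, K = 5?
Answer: 1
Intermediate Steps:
s(E) = 5
b(m) = 5 + m (b(m) = m + 5 = 5 + m)
u = -5 (u = -1*5 = -5)
B(x, R) = -4 + 1/(-5 + x)
(B(4, 2) + b(-1))² = ((21 - 4*4)/(-5 + 4) + (5 - 1))² = ((21 - 16)/(-1) + 4)² = (-1*5 + 4)² = (-5 + 4)² = (-1)² = 1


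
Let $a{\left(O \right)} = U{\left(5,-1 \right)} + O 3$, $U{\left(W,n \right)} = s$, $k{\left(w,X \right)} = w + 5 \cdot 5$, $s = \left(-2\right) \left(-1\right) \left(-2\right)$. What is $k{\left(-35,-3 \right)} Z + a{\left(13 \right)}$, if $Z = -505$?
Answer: $5085$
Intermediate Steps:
$s = -4$ ($s = 2 \left(-2\right) = -4$)
$k{\left(w,X \right)} = 25 + w$ ($k{\left(w,X \right)} = w + 25 = 25 + w$)
$U{\left(W,n \right)} = -4$
$a{\left(O \right)} = -4 + 3 O$ ($a{\left(O \right)} = -4 + O 3 = -4 + 3 O$)
$k{\left(-35,-3 \right)} Z + a{\left(13 \right)} = \left(25 - 35\right) \left(-505\right) + \left(-4 + 3 \cdot 13\right) = \left(-10\right) \left(-505\right) + \left(-4 + 39\right) = 5050 + 35 = 5085$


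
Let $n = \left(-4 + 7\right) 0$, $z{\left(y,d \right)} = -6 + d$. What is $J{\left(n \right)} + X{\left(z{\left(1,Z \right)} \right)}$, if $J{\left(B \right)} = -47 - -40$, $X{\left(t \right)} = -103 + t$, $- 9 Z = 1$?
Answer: $- \frac{1045}{9} \approx -116.11$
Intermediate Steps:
$Z = - \frac{1}{9}$ ($Z = \left(- \frac{1}{9}\right) 1 = - \frac{1}{9} \approx -0.11111$)
$n = 0$ ($n = 3 \cdot 0 = 0$)
$J{\left(B \right)} = -7$ ($J{\left(B \right)} = -47 + 40 = -7$)
$J{\left(n \right)} + X{\left(z{\left(1,Z \right)} \right)} = -7 - \frac{982}{9} = - \frac{1045}{9}$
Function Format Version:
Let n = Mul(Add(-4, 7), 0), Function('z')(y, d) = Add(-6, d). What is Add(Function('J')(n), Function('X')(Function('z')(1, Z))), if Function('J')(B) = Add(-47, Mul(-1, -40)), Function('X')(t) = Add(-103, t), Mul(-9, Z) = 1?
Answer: Rational(-1045, 9) ≈ -116.11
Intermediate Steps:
Z = Rational(-1, 9) (Z = Mul(Rational(-1, 9), 1) = Rational(-1, 9) ≈ -0.11111)
n = 0 (n = Mul(3, 0) = 0)
Function('J')(B) = -7 (Function('J')(B) = Add(-47, 40) = -7)
Add(Function('J')(n), Function('X')(Function('z')(1, Z))) = Add(-7, Add(-103, Add(-6, Rational(-1, 9)))) = Add(-7, Add(-103, Rational(-55, 9))) = Add(-7, Rational(-982, 9)) = Rational(-1045, 9)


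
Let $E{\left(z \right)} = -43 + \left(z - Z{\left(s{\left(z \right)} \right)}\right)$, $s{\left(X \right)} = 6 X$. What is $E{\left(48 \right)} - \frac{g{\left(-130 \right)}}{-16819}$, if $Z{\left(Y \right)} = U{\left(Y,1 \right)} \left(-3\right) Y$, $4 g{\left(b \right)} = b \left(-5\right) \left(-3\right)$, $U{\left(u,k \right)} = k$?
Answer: $\frac{29230447}{33638} \approx 868.97$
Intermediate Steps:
$g{\left(b \right)} = \frac{15 b}{4}$ ($g{\left(b \right)} = \frac{b \left(-5\right) \left(-3\right)}{4} = \frac{- 5 b \left(-3\right)}{4} = \frac{15 b}{4}$)
$Z{\left(Y \right)} = - 3 Y$ ($Z{\left(Y \right)} = 1 \left(-3\right) Y = - 3 Y$)
$E{\left(z \right)} = -43 + 19 z$ ($E{\left(z \right)} = -43 - \left(- z - 18 z\right) = -43 + \left(z - - 18 z\right) = -43 + \left(z + 18 z\right) = -43 + 19 z$)
$E{\left(48 \right)} - \frac{g{\left(-130 \right)}}{-16819} = \left(-43 + 19 \cdot 48\right) - \frac{\frac{15}{4} \left(-130\right)}{-16819} = \left(-43 + 912\right) - \left(- \frac{975}{2}\right) \left(- \frac{1}{16819}\right) = 869 - \frac{975}{33638} = \frac{29230447}{33638}$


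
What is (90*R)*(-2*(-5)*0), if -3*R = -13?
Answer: 0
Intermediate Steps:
R = 13/3 (R = -⅓*(-13) = 13/3 ≈ 4.3333)
(90*R)*(-2*(-5)*0) = (90*(13/3))*(-2*(-5)*0) = 390*(10*0) = 390*0 = 0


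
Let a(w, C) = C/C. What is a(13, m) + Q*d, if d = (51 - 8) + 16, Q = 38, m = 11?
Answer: 2243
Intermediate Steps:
d = 59 (d = 43 + 16 = 59)
a(w, C) = 1
a(13, m) + Q*d = 1 + 38*59 = 1 + 2242 = 2243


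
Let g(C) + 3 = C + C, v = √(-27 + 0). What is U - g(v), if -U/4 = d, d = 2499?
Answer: -9993 - 6*I*√3 ≈ -9993.0 - 10.392*I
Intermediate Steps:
v = 3*I*√3 (v = √(-27) = 3*I*√3 ≈ 5.1962*I)
g(C) = -3 + 2*C (g(C) = -3 + (C + C) = -3 + 2*C)
U = -9996 (U = -4*2499 = -9996)
U - g(v) = -9996 - (-3 + 2*(3*I*√3)) = -9996 - (-3 + 6*I*√3) = -9996 + (3 - 6*I*√3) = -9993 - 6*I*√3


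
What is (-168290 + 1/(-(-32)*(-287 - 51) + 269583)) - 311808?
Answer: -124233519165/258767 ≈ -4.8010e+5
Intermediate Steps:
(-168290 + 1/(-(-32)*(-287 - 51) + 269583)) - 311808 = (-168290 + 1/(-(-32)*(-338) + 269583)) - 311808 = (-168290 + 1/(-1*10816 + 269583)) - 311808 = (-168290 + 1/(-10816 + 269583)) - 311808 = (-168290 + 1/258767) - 311808 = -43547898429/258767 - 311808 = -124233519165/258767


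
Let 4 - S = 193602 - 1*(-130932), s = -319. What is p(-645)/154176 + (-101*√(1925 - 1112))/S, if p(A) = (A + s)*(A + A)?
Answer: 51815/6424 + 101*√813/324530 ≈ 8.0747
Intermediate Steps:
p(A) = 2*A*(-319 + A) (p(A) = (A - 319)*(A + A) = (-319 + A)*(2*A) = 2*A*(-319 + A))
S = -324530 (S = 4 - (193602 - 1*(-130932)) = 4 - (193602 + 130932) = 4 - 1*324534 = 4 - 324534 = -324530)
p(-645)/154176 + (-101*√(1925 - 1112))/S = (2*(-645)*(-319 - 645))/154176 - 101*√(1925 - 1112)/(-324530) = (2*(-645)*(-964))*(1/154176) - 101*√813*(-1/324530) = 1243560*(1/154176) + 101*√813/324530 = 51815/6424 + 101*√813/324530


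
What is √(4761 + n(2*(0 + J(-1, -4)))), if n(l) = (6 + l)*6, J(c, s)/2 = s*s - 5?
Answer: √5061 ≈ 71.141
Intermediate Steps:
J(c, s) = -10 + 2*s² (J(c, s) = 2*(s*s - 5) = 2*(s² - 5) = 2*(-5 + s²) = -10 + 2*s²)
n(l) = 36 + 6*l
√(4761 + n(2*(0 + J(-1, -4)))) = √(4761 + (36 + 6*(2*(0 + (-10 + 2*(-4)²))))) = √(4761 + (36 + 6*(2*(0 + (-10 + 2*16))))) = √(4761 + (36 + 6*(2*(0 + (-10 + 32))))) = √(4761 + (36 + 6*(2*(0 + 22)))) = √(4761 + (36 + 6*(2*22))) = √(4761 + (36 + 6*44)) = √(4761 + (36 + 264)) = √(4761 + 300) = √5061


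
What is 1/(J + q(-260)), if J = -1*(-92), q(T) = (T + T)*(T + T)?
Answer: 1/270492 ≈ 3.6970e-6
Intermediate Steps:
q(T) = 4*T**2 (q(T) = (2*T)*(2*T) = 4*T**2)
J = 92
1/(J + q(-260)) = 1/(92 + 4*(-260)**2) = 1/(92 + 4*67600) = 1/(92 + 270400) = 1/270492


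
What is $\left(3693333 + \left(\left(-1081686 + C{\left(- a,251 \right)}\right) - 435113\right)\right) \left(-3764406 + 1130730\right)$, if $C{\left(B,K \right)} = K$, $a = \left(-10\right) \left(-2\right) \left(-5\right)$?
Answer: $-5732946411660$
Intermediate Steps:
$a = -100$ ($a = 20 \left(-5\right) = -100$)
$\left(3693333 + \left(\left(-1081686 + C{\left(- a,251 \right)}\right) - 435113\right)\right) \left(-3764406 + 1130730\right) = \left(3693333 + \left(\left(-1081686 + 251\right) - 435113\right)\right) \left(-3764406 + 1130730\right) = \left(3693333 - 1516548\right) \left(-2633676\right) = 2176785 \left(-2633676\right) = -5732946411660$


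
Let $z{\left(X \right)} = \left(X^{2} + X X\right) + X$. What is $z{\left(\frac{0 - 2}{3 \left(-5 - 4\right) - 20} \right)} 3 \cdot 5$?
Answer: $\frac{1530}{2209} \approx 0.69262$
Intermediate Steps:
$z{\left(X \right)} = X + 2 X^{2}$ ($z{\left(X \right)} = \left(X^{2} + X^{2}\right) + X = 2 X^{2} + X = X + 2 X^{2}$)
$z{\left(\frac{0 - 2}{3 \left(-5 - 4\right) - 20} \right)} 3 \cdot 5 = \frac{0 - 2}{3 \left(-5 - 4\right) - 20} \left(1 + 2 \frac{0 - 2}{3 \left(-5 - 4\right) - 20}\right) 3 \cdot 5 = - \frac{2}{3 \left(-9\right) - 20} \left(1 + 2 \left(- \frac{2}{3 \left(-9\right) - 20}\right)\right) 3 \cdot 5 = - \frac{2}{-27 - 20} \left(1 + 2 \left(- \frac{2}{-27 - 20}\right)\right) 3 \cdot 5 = - \frac{2}{-47} \left(1 + 2 \left(- \frac{2}{-47}\right)\right) 3 \cdot 5 = \left(-2\right) \left(- \frac{1}{47}\right) \left(1 + 2 \left(\left(-2\right) \left(- \frac{1}{47}\right)\right)\right) 3 \cdot 5 = \frac{2 \left(1 + 2 \cdot \frac{2}{47}\right)}{47} \cdot 3 \cdot 5 = \frac{2 \left(1 + \frac{4}{47}\right)}{47} \cdot 3 \cdot 5 = \frac{2}{47} \cdot \frac{51}{47} \cdot 3 \cdot 5 = \frac{102}{2209} \cdot 3 \cdot 5 = \frac{306}{2209} \cdot 5 = \frac{1530}{2209}$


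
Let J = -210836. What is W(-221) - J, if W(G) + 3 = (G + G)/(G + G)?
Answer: 210834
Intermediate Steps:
W(G) = -2 (W(G) = -3 + (G + G)/(G + G) = -3 + (2*G)/((2*G)) = -3 + (2*G)*(1/(2*G)) = -3 + 1 = -2)
W(-221) - J = -2 - 1*(-210836) = -2 + 210836 = 210834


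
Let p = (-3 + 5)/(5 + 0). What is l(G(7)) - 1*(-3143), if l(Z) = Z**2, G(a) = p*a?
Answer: 78771/25 ≈ 3150.8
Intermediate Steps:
p = 2/5 ≈ 0.40000
G(a) = 2*a/5
l(G(7)) - 1*(-3143) = ((2/5)*7)**2 - 1*(-3143) = (14/5)**2 + 3143 = 196/25 + 3143 = 78771/25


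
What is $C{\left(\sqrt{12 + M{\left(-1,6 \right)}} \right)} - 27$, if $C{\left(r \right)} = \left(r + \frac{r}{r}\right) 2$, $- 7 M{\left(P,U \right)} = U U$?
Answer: $-25 + \frac{8 \sqrt{21}}{7} \approx -19.763$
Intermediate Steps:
$M{\left(P,U \right)} = - \frac{U^{2}}{7}$ ($M{\left(P,U \right)} = - \frac{U U}{7} = - \frac{U^{2}}{7}$)
$C{\left(r \right)} = 2 + 2 r$ ($C{\left(r \right)} = \left(r + 1\right) 2 = \left(1 + r\right) 2 = 2 + 2 r$)
$C{\left(\sqrt{12 + M{\left(-1,6 \right)}} \right)} - 27 = \left(2 + 2 \sqrt{12 - \frac{6^{2}}{7}}\right) - 27 = \left(2 + 2 \sqrt{12 - \frac{36}{7}}\right) - 27 = \left(2 + 2 \sqrt{\frac{48}{7}}\right) - 27 = \left(2 + 2 \frac{4 \sqrt{21}}{7}\right) - 27 = \left(2 + \frac{8 \sqrt{21}}{7}\right) - 27 = -25 + \frac{8 \sqrt{21}}{7}$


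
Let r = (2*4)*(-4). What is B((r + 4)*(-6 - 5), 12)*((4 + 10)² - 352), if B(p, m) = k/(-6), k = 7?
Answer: 182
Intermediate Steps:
r = -32 (r = 8*(-4) = -32)
B(p, m) = -7/6 (B(p, m) = 7/(-6) = 7*(-⅙) = -7/6)
B((r + 4)*(-6 - 5), 12)*((4 + 10)² - 352) = -7*((4 + 10)² - 352)/6 = -7*(14² - 352)/6 = -7*(196 - 352)/6 = -7/6*(-156) = 182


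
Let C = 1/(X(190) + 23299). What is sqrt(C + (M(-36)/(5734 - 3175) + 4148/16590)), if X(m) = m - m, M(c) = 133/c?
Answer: sqrt(243254176621978689422745)/989131319190 ≈ 0.49863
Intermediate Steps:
X(m) = 0
C = 1/23299 (C = 1/(0 + 23299) = 1/23299 ≈ 4.2920e-5)
sqrt(C + (M(-36)/(5734 - 3175) + 4148/16590)) = sqrt(1/23299 + ((133/(-36))/(5734 - 3175) + 4148/16590)) = sqrt(1/23299 + ((133*(-1/36))/2559 + 4148*(1/16590))) = sqrt(1/23299 + (-133/36*1/2559 + 2074/8295)) = sqrt(1/23299 + (-133/92124 + 2074/8295)) = sqrt(1/23299 + 63320647/254722860) = sqrt(1475562477313/5934787915140) = sqrt(243254176621978689422745)/989131319190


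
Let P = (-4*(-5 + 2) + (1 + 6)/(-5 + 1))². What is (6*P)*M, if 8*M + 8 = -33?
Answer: -206763/64 ≈ -3230.7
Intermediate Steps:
M = -41/8 (M = -1 + (⅛)*(-33) = -1 - 33/8 = -41/8 ≈ -5.1250)
P = 1681/16 (P = (-4*(-3) + 7/(-4))² = (12 + 7*(-¼))² = (12 - 7/4)² = (41/4)² = 1681/16 ≈ 105.06)
(6*P)*M = (6*(1681/16))*(-41/8) = (5043/8)*(-41/8) = -206763/64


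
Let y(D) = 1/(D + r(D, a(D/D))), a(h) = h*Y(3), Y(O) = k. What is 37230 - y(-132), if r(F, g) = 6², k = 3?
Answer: 3574081/96 ≈ 37230.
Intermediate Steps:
Y(O) = 3
a(h) = 3*h (a(h) = h*3 = 3*h)
r(F, g) = 36
y(D) = 1/(36 + D) (y(D) = 1/(D + 36) = 1/(36 + D))
37230 - y(-132) = 37230 - 1/(36 - 132) = 37230 - 1/(-96) = 37230 - 1*(-1/96) = 37230 + 1/96 = 3574081/96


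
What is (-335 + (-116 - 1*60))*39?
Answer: -19929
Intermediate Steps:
(-335 + (-116 - 1*60))*39 = (-335 + (-116 - 60))*39 = (-335 - 176)*39 = -511*39 = -19929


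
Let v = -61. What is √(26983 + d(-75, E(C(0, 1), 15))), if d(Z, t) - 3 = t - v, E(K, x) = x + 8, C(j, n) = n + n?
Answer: √27070 ≈ 164.53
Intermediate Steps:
C(j, n) = 2*n
E(K, x) = 8 + x
d(Z, t) = 64 + t (d(Z, t) = 3 + (t - 1*(-61)) = 3 + (t + 61) = 3 + (61 + t) = 64 + t)
√(26983 + d(-75, E(C(0, 1), 15))) = √(26983 + (64 + (8 + 15))) = √(26983 + (64 + 23)) = √(26983 + 87) = √27070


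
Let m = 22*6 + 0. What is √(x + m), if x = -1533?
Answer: I*√1401 ≈ 37.43*I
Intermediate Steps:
m = 132 (m = 132 + 0 = 132)
√(x + m) = √(-1533 + 132) = √(-1401) = I*√1401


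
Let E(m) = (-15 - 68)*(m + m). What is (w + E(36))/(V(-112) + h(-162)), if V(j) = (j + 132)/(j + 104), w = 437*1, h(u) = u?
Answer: 11078/329 ≈ 33.672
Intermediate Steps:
w = 437
E(m) = -166*m
V(j) = (132 + j)/(104 + j)
(w + E(36))/(V(-112) + h(-162)) = (437 - 166*36)/((132 - 112)/(104 - 112) - 162) = (437 - 5976)/(20/(-8) - 162) = -5539/(-⅛*20 - 162) = -5539/(-5/2 - 162) = -5539/(-329/2) = -5539*(-2/329) = 11078/329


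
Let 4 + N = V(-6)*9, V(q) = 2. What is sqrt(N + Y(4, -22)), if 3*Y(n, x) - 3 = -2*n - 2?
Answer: sqrt(105)/3 ≈ 3.4156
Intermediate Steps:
Y(n, x) = 1/3 - 2*n/3 (Y(n, x) = 1 + (-2*n - 2)/3 = 1 + (-2 - 2*n)/3 = 1 + (-2/3 - 2*n/3) = 1/3 - 2*n/3)
N = 14 (N = -4 + 2*9 = -4 + 18 = 14)
sqrt(N + Y(4, -22)) = sqrt(14 + (1/3 - 2/3*4)) = sqrt(14 + (1/3 - 8/3)) = sqrt(14 - 7/3) = sqrt(35/3) = sqrt(105)/3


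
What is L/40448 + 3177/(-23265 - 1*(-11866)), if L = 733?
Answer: -120147829/461066752 ≈ -0.26059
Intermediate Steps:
L/40448 + 3177/(-23265 - 1*(-11866)) = 733/40448 + 3177/(-23265 - 1*(-11866)) = 733*(1/40448) + 3177/(-23265 + 11866) = 733/40448 + 3177/(-11399) = 733/40448 + 3177*(-1/11399) = 733/40448 - 3177/11399 = -120147829/461066752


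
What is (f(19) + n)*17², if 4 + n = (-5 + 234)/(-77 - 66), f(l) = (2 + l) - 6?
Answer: 388416/143 ≈ 2716.2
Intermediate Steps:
f(l) = -4 + l
n = -801/143 (n = -4 + (-5 + 234)/(-77 - 66) = -4 + 229/(-143) = -4 + 229*(-1/143) = -4 - 229/143 = -801/143 ≈ -5.6014)
(f(19) + n)*17² = ((-4 + 19) - 801/143)*17² = (15 - 801/143)*289 = (1344/143)*289 = 388416/143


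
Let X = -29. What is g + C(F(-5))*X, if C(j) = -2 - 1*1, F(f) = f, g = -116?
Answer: -29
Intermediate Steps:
C(j) = -3 (C(j) = -2 - 1 = -3)
g + C(F(-5))*X = -116 - 3*(-29) = -116 + 87 = -29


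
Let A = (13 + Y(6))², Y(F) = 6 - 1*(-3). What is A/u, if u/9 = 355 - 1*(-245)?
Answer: 121/1350 ≈ 0.089630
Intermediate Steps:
Y(F) = 9 (Y(F) = 6 + 3 = 9)
A = 484 (A = (13 + 9)² = 22² = 484)
u = 5400 (u = 9*(355 - 1*(-245)) = 9*(355 + 245) = 9*600 = 5400)
A/u = 484/5400 = 484*(1/5400) = 121/1350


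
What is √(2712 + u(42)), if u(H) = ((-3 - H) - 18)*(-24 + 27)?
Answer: 29*√3 ≈ 50.229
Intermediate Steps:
u(H) = -63 - 3*H (u(H) = (-21 - H)*3 = -63 - 3*H)
√(2712 + u(42)) = √(2712 + (-63 - 3*42)) = √(2712 + (-63 - 126)) = √(2712 - 189) = √2523 = 29*√3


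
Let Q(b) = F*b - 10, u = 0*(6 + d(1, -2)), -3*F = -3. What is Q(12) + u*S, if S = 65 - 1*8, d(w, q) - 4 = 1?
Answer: 2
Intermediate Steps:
F = 1 (F = -⅓*(-3) = 1)
d(w, q) = 5 (d(w, q) = 4 + 1 = 5)
u = 0 (u = 0*(6 + 5) = 0*11 = 0)
Q(b) = -10 + b (Q(b) = 1*b - 10 = b - 10 = -10 + b)
S = 57 (S = 65 - 8 = 57)
Q(12) + u*S = (-10 + 12) + 0*57 = 2 + 0 = 2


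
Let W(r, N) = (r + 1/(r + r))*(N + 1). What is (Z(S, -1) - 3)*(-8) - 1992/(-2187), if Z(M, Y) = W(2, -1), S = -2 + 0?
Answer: 18160/729 ≈ 24.911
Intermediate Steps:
W(r, N) = (1 + N)*(r + 1/(2*r)) (W(r, N) = (r + 1/(2*r))*(1 + N) = (1 + N)*(r + 1/(2*r)))
S = -2
Z(M, Y) = 0 (Z(M, Y) = (½)*(1 - 1 + 2*2²*(1 - 1))/2 = (½)*(½)*(1 - 1 + 2*4*0) = (½)*(½)*(1 - 1 + 0) = (½)*(½)*0 = 0)
(Z(S, -1) - 3)*(-8) - 1992/(-2187) = (0 - 3)*(-8) - 1992/(-2187) = -3*(-8) - 1992*(-1)/2187 = 24 - 1*(-664/729) = 24 + 664/729 = 18160/729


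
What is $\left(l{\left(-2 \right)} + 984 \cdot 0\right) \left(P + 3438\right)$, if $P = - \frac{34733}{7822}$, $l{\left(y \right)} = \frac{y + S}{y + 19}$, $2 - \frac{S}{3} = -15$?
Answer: $\frac{1316007847}{132974} \approx 9896.7$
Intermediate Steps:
$S = 51$ ($S = 6 - -45 = 6 + 45 = 51$)
$l{\left(y \right)} = \frac{51 + y}{19 + y}$ ($l{\left(y \right)} = \frac{y + 51}{y + 19} = \frac{51 + y}{19 + y}$)
$P = - \frac{34733}{7822}$ ($P = \left(-34733\right) \frac{1}{7822} = - \frac{34733}{7822} \approx -4.4404$)
$\left(l{\left(-2 \right)} + 984 \cdot 0\right) \left(P + 3438\right) = \left(\frac{51 - 2}{19 - 2} + 984 \cdot 0\right) \left(- \frac{34733}{7822} + 3438\right) = \left(\frac{1}{17} \cdot 49 + 0\right) \frac{26857303}{7822} = \left(\frac{49}{17} + 0\right) \frac{26857303}{7822} = \frac{49}{17} \cdot \frac{26857303}{7822} = \frac{1316007847}{132974}$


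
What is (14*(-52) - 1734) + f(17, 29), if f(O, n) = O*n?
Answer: -1969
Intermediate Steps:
(14*(-52) - 1734) + f(17, 29) = (14*(-52) - 1734) + 17*29 = (-728 - 1734) + 493 = -2462 + 493 = -1969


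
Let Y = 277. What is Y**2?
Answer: 76729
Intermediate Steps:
Y**2 = 277**2 = 76729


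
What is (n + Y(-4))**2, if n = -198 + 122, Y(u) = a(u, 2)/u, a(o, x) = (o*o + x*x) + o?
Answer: 6400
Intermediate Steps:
a(o, x) = o + o**2 + x**2 (a(o, x) = (o**2 + x**2) + o = o + o**2 + x**2)
Y(u) = (4 + u + u**2)/u (Y(u) = (u + u**2 + 2**2)/u = (u + u**2 + 4)/u = (4 + u + u**2)/u)
n = -76
(n + Y(-4))**2 = (-76 + (1 - 4 + 4/(-4)))**2 = (-76 + (1 - 4 + 4*(-1/4)))**2 = (-76 + (1 - 4 - 1))**2 = (-76 - 4)**2 = (-80)**2 = 6400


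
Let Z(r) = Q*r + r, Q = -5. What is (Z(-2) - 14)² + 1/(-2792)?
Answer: 100511/2792 ≈ 36.000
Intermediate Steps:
Z(r) = -4*r (Z(r) = -5*r + r = -4*r)
(Z(-2) - 14)² + 1/(-2792) = (-4*(-2) - 14)² + 1/(-2792) = (8 - 14)² - 1/2792 = (-6)² - 1/2792 = 36 - 1/2792 = 100511/2792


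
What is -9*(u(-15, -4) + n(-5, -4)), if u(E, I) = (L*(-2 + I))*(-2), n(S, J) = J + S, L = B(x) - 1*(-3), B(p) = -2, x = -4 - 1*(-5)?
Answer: -27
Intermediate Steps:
x = 1 (x = -4 + 5 = 1)
L = 1 (L = -2 - 1*(-3) = -2 + 3 = 1)
u(E, I) = 4 - 2*I (u(E, I) = (1*(-2 + I))*(-2) = (-2 + I)*(-2) = 4 - 2*I)
-9*(u(-15, -4) + n(-5, -4)) = -9*((4 - 2*(-4)) + (-4 - 5)) = -9*((4 + 8) - 9) = -9*(12 - 9) = -9*3 = -27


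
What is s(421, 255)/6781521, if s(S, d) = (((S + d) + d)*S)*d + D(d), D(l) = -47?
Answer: 99947458/6781521 ≈ 14.738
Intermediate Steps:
s(S, d) = -47 + S*d*(S + 2*d) (s(S, d) = (((S + d) + d)*S)*d - 47 = ((S + 2*d)*S)*d - 47 = (S*(S + 2*d))*d - 47 = S*d*(S + 2*d) - 47 = -47 + S*d*(S + 2*d))
s(421, 255)/6781521 = (-47 + 255*421² + 2*421*255²)/6781521 = (-47 + 255*177241 + 2*421*65025)*(1/6781521) = (-47 + 45196455 + 54751050)*(1/6781521) = 99947458*(1/6781521) = 99947458/6781521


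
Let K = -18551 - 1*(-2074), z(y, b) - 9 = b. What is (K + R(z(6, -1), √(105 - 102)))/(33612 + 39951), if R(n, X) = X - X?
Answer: -16477/73563 ≈ -0.22398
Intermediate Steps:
z(y, b) = 9 + b
R(n, X) = 0
K = -16477 (K = -18551 + 2074 = -16477)
(K + R(z(6, -1), √(105 - 102)))/(33612 + 39951) = (-16477 + 0)/(33612 + 39951) = -16477/73563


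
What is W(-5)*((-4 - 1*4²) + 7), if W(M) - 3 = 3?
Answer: -78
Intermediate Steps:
W(M) = 6 (W(M) = 3 + 3 = 6)
W(-5)*((-4 - 1*4²) + 7) = 6*((-4 - 1*4²) + 7) = 6*((-4 - 1*16) + 7) = 6*((-4 - 16) + 7) = 6*(-20 + 7) = 6*(-13) = -78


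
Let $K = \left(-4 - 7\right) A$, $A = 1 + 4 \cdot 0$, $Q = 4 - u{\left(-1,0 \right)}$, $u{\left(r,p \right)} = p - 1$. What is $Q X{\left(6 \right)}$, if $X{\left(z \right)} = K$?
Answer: $-55$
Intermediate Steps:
$u{\left(r,p \right)} = -1 + p$
$Q = 5$ ($Q = 4 - \left(-1 + 0\right) = 4 - -1 = 4 + 1 = 5$)
$A = 1$ ($A = 1 + 0 = 1$)
$K = -11$ ($K = \left(-4 - 7\right) 1 = \left(-11\right) 1 = -11$)
$X{\left(z \right)} = -11$
$Q X{\left(6 \right)} = 5 \left(-11\right) = -55$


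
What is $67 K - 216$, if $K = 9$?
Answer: $387$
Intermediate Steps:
$67 K - 216 = 67 \cdot 9 - 216 = 603 - 216 = 387$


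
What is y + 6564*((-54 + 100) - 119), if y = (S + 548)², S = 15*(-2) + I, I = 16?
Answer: -194016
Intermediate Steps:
S = -14 (S = 15*(-2) + 16 = -30 + 16 = -14)
y = 285156 (y = (-14 + 548)² = 534² = 285156)
y + 6564*((-54 + 100) - 119) = 285156 + 6564*((-54 + 100) - 119) = 285156 + 6564*(46 - 119) = 285156 + 6564*(-73) = 285156 - 479172 = -194016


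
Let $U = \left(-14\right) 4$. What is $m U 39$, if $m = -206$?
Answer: $449904$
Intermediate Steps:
$U = -56$
$m U 39 = \left(-206\right) \left(-56\right) 39 = 11536 \cdot 39 = 449904$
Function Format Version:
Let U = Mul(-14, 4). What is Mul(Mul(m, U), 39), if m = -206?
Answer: 449904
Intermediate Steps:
U = -56
Mul(Mul(m, U), 39) = Mul(Mul(-206, -56), 39) = Mul(11536, 39) = 449904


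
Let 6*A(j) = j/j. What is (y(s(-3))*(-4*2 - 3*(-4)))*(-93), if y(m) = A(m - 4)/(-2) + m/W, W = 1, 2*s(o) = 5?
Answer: -899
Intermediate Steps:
A(j) = 1/6 (A(j) = (j/j)/6 = (1/6)*1 = 1/6)
s(o) = 5/2 (s(o) = (1/2)*5 = 5/2)
y(m) = -1/12 + m (y(m) = (1/6)/(-2) + m/1 = (1/6)*(-1/2) + m*1 = -1/12 + m)
(y(s(-3))*(-4*2 - 3*(-4)))*(-93) = ((-1/12 + 5/2)*(-4*2 - 3*(-4)))*(-93) = (29*(-8 + 12)/12)*(-93) = ((29/12)*4)*(-93) = (29/3)*(-93) = -899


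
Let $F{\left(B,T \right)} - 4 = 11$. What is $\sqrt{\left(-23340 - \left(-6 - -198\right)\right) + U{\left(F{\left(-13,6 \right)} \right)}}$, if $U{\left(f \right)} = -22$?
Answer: $i \sqrt{23554} \approx 153.47 i$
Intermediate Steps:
$F{\left(B,T \right)} = 15$ ($F{\left(B,T \right)} = 4 + 11 = 15$)
$\sqrt{\left(-23340 - \left(-6 - -198\right)\right) + U{\left(F{\left(-13,6 \right)} \right)}} = \sqrt{\left(-23340 - \left(-6 - -198\right)\right) - 22} = \sqrt{\left(-23340 - \left(-6 + 198\right)\right) - 22} = \sqrt{\left(-23340 - 192\right) - 22} = \sqrt{-23532 - 22} = \sqrt{-23554} = i \sqrt{23554}$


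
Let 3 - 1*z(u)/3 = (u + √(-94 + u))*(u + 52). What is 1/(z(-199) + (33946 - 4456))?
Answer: -19420/1150403511 - 49*I*√293/383467837 ≈ -1.6881e-5 - 2.1873e-6*I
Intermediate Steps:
z(u) = 9 - 3*(52 + u)*(u + √(-94 + u)) (z(u) = 9 - 3*(u + √(-94 + u))*(u + 52) = 9 - 3*(u + √(-94 + u))*(52 + u) = 9 - 3*(52 + u)*(u + √(-94 + u)))
1/(z(-199) + (33946 - 4456)) = 1/((9 - 156*(-199) - 156*√(-94 - 199) - 3*(-199)² - 3*(-199)*√(-94 - 199)) + (33946 - 4456)) = 1/((9 + 31044 - 156*I*√293 - 3*39601 - 3*(-199)*√(-293)) + 29490) = 1/((9 + 31044 - 156*I*√293 - 118803 - 3*(-199)*I*√293) + 29490) = 1/((9 + 31044 - 156*I*√293 - 118803 + 597*I*√293) + 29490) = 1/((-87750 + 441*I*√293) + 29490) = 1/(-58260 + 441*I*√293)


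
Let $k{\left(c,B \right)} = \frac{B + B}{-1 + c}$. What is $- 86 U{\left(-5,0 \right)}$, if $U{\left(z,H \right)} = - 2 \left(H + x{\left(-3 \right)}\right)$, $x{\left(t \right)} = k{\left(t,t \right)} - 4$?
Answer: $-430$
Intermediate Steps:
$k{\left(c,B \right)} = \frac{2 B}{-1 + c}$
$x{\left(t \right)} = -4 + \frac{2 t}{-1 + t}$ ($x{\left(t \right)} = \frac{2 t}{-1 + t} - 4 = -4 + \frac{2 t}{-1 + t}$)
$U{\left(z,H \right)} = 5 - 2 H$ ($U{\left(z,H \right)} = - 2 \left(H + \frac{2 \left(2 - -3\right)}{-1 - 3}\right) = - 2 \left(H + \frac{2 \left(2 + 3\right)}{-4}\right) = - 2 \left(H + 2 \left(- \frac{1}{4}\right) 5\right) = - 2 \left(H - \frac{5}{2}\right) = - 2 \left(- \frac{5}{2} + H\right) = 5 - 2 H$)
$- 86 U{\left(-5,0 \right)} = - 86 \left(5 - 0\right) = - 86 \left(5 + 0\right) = \left(-86\right) 5 = -430$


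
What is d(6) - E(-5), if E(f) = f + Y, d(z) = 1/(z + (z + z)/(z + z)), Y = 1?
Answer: 29/7 ≈ 4.1429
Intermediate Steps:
d(z) = 1/(1 + z) (d(z) = 1/(z + (2*z)/((2*z))) = 1/(z + (2*z)*(1/(2*z))) = 1/(z + 1) = 1/(1 + z))
E(f) = 1 + f (E(f) = f + 1 = 1 + f)
d(6) - E(-5) = 1/(1 + 6) - (1 - 5) = 1/7 - 1*(-4) = 1/7 + 4 = 29/7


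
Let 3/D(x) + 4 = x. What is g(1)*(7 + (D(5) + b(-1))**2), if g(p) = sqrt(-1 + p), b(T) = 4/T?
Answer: 0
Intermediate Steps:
D(x) = 3/(-4 + x)
g(1)*(7 + (D(5) + b(-1))**2) = sqrt(-1 + 1)*(7 + (3/(-4 + 5) + 4/(-1))**2) = sqrt(0)*(7 + (3/1 + 4*(-1))**2) = 0*(7 + (3*1 - 4)**2) = 0*(7 + (3 - 4)**2) = 0*(7 + (-1)**2) = 0*(7 + 1) = 0*8 = 0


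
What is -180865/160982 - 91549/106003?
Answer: -33909973713/17064574946 ≈ -1.9872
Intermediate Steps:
-180865/160982 - 91549/106003 = -33909973713/17064574946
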